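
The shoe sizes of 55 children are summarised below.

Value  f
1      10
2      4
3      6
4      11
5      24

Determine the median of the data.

Cumulative frequencies: 10, 14, 20, 31, 55
n = 55, so the median is the value in position (n+1)/2 = 28.
Position 28 falls at value 4.

4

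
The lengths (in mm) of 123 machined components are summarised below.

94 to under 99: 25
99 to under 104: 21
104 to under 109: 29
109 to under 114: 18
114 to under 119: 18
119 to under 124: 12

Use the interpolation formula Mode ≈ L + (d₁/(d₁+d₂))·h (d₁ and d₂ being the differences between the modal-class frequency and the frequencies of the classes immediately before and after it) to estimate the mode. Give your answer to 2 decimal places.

106.11

Modal class: 104 to under 109 (highest frequency 29).
d₁ = 29 − 21 = 8, d₂ = 29 − 18 = 11
Mode ≈ 104 + (8/(8+11)) × 5 = 104 + 2.1053 = 106.1053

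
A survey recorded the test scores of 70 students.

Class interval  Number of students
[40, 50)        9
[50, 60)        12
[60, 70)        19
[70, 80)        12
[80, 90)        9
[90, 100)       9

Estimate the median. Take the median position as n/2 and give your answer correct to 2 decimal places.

Cumulative frequencies: 9, 21, 40, 52, 61, 70
n = 70; position = n/2 = 35.
This falls in the class [60, 70): L = 60, F = 21, f = 19, h = 10.
Median ≈ 60 + ((35 − 21) / 19) × 10 = 67.3684

67.37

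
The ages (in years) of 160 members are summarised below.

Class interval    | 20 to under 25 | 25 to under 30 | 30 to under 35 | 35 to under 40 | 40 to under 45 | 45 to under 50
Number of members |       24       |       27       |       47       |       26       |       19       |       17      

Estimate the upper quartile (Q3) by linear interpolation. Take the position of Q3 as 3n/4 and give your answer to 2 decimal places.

39.23

Cumulative frequencies: 24, 51, 98, 124, 143, 160
n = 160; position = 3n/4 = 120.
This falls in the class 35 to under 40: L = 35, F = 98, f = 26, h = 5.
Upper quartile ≈ 35 + ((120 − 98) / 26) × 5 = 39.2308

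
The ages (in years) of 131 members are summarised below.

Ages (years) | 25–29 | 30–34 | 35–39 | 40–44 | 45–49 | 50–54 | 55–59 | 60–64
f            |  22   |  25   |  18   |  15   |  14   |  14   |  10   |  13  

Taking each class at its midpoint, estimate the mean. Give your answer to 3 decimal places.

Midpoints: 27, 32, 37, 42, 47, 52, 57, 62
Σfm = 22×27 + 25×32 + 18×37 + 15×42 + 14×47 + 14×52 + 10×57 + 13×62 = 5452
n = Σf = 131
Mean = 5452 / 131 = 41.6183

41.618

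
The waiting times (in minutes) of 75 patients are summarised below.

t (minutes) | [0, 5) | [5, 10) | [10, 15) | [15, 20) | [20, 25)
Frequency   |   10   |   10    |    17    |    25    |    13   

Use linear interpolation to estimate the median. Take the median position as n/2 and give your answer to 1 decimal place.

15.1

Cumulative frequencies: 10, 20, 37, 62, 75
n = 75; position = n/2 = 37.5.
This falls in the class [15, 20): L = 15, F = 37, f = 25, h = 5.
Median ≈ 15 + ((37.5 − 37) / 25) × 5 = 15.1000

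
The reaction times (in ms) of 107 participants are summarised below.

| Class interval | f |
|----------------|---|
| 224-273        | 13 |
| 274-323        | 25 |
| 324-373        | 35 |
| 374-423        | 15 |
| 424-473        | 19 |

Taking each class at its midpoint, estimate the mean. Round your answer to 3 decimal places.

349.435

Midpoints: 248.5, 298.5, 348.5, 398.5, 448.5
Σfm = 13×248.5 + 25×298.5 + 35×348.5 + 15×398.5 + 19×448.5 = 37389.5
n = Σf = 107
Mean = 37389.5 / 107 = 349.4346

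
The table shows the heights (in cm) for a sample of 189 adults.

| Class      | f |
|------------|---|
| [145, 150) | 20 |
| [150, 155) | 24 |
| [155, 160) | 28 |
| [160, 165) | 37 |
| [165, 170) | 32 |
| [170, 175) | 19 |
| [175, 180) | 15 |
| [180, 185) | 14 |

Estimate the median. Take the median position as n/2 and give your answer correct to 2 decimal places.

Cumulative frequencies: 20, 44, 72, 109, 141, 160, 175, 189
n = 189; position = n/2 = 94.5.
This falls in the class [160, 165): L = 160, F = 72, f = 37, h = 5.
Median ≈ 160 + ((94.5 − 72) / 37) × 5 = 163.0405

163.04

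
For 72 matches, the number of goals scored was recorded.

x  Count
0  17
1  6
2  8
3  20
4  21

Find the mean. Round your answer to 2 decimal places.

2.31

Values: 0, 1, 2, 3, 4
Σfx = 17×0 + 6×1 + 8×2 + 20×3 + 21×4 = 166
n = Σf = 72
Mean = 166 / 72 = 2.3056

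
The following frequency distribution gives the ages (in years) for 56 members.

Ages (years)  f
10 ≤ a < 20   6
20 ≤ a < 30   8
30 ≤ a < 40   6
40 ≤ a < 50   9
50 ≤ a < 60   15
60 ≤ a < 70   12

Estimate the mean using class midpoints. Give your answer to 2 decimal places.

Midpoints: 15, 25, 35, 45, 55, 65
Σfm = 6×15 + 8×25 + 6×35 + 9×45 + 15×55 + 12×65 = 2510
n = Σf = 56
Mean = 2510 / 56 = 44.8214

44.82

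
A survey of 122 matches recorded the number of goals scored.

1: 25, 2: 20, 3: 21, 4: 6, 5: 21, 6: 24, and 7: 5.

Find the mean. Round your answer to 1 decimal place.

Values: 1, 2, 3, 4, 5, 6, 7
Σfx = 25×1 + 20×2 + 21×3 + 6×4 + 21×5 + 24×6 + 5×7 = 436
n = Σf = 122
Mean = 436 / 122 = 3.5738

3.6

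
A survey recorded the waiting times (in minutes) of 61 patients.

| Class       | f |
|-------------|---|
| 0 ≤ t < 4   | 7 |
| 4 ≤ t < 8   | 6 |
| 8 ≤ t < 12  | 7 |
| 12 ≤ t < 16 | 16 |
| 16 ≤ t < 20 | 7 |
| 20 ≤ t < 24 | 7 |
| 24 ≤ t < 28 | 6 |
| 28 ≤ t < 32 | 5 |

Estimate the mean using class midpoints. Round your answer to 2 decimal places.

Midpoints: 2, 6, 10, 14, 18, 22, 26, 30
Σfm = 7×2 + 6×6 + 7×10 + 16×14 + 7×18 + 7×22 + 6×26 + 5×30 = 930
n = Σf = 61
Mean = 930 / 61 = 15.2459

15.25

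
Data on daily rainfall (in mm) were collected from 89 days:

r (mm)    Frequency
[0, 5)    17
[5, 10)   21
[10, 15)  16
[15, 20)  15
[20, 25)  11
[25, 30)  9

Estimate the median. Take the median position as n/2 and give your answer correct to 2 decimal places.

12.03

Cumulative frequencies: 17, 38, 54, 69, 80, 89
n = 89; position = n/2 = 44.5.
This falls in the class [10, 15): L = 10, F = 38, f = 16, h = 5.
Median ≈ 10 + ((44.5 − 38) / 16) × 5 = 12.0312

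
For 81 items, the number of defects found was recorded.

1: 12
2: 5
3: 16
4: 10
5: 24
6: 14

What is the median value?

4

Cumulative frequencies: 12, 17, 33, 43, 67, 81
n = 81, so the median is the value in position (n+1)/2 = 41.
Position 41 falls at value 4.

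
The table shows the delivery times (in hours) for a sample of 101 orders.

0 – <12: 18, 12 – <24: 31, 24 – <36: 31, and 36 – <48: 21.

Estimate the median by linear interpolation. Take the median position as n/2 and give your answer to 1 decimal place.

Cumulative frequencies: 18, 49, 80, 101
n = 101; position = n/2 = 50.5.
This falls in the class 24 – <36: L = 24, F = 49, f = 31, h = 12.
Median ≈ 24 + ((50.5 − 49) / 31) × 12 = 24.5806

24.6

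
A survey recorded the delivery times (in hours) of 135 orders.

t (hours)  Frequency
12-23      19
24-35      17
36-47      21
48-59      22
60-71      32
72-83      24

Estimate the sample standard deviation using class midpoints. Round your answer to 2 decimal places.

20.22

Midpoints: 17.5, 29.5, 41.5, 53.5, 65.5, 77.5
n = 135, Σfm = 6838.5, mean = 50.6556
Σfm² = 401187.75
Σf(m − x̄)² = Σfm² − (Σfm)²/n = 401187.75 − 6838.5²/135 = 54779.7333
Sample variance = 54779.7333 / 134 = 408.8040
Standard deviation = √408.8040 = 20.2189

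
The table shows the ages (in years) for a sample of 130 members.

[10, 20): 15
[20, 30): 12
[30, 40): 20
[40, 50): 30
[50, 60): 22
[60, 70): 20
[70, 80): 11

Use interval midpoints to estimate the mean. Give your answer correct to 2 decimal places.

45.46

Midpoints: 15, 25, 35, 45, 55, 65, 75
Σfm = 15×15 + 12×25 + 20×35 + 30×45 + 22×55 + 20×65 + 11×75 = 5910
n = Σf = 130
Mean = 5910 / 130 = 45.4615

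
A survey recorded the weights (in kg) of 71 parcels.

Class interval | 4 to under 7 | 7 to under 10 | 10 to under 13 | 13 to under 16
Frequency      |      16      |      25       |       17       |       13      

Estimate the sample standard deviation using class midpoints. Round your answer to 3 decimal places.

3.100

Midpoints: 5.5, 8.5, 11.5, 14.5
n = 71, Σfm = 684.5, mean = 9.6408
Σfm² = 7271.75
Σf(m − x̄)² = Σfm² − (Σfm)²/n = 7271.75 − 684.5²/71 = 672.5915
Sample variance = 672.5915 / 70 = 9.6085
Standard deviation = √9.6085 = 3.0998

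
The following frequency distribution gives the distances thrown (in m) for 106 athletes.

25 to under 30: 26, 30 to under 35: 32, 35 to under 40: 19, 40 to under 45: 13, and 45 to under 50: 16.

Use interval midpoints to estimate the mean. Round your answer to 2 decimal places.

Midpoints: 27.5, 32.5, 37.5, 42.5, 47.5
Σfm = 26×27.5 + 32×32.5 + 19×37.5 + 13×42.5 + 16×47.5 = 3780
n = Σf = 106
Mean = 3780 / 106 = 35.6604

35.66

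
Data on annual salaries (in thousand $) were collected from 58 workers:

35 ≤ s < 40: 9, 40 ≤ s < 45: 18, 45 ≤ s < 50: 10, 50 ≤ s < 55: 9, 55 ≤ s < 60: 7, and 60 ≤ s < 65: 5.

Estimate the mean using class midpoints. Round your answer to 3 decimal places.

Midpoints: 37.5, 42.5, 47.5, 52.5, 57.5, 62.5
Σfm = 9×37.5 + 18×42.5 + 10×47.5 + 9×52.5 + 7×57.5 + 5×62.5 = 2765
n = Σf = 58
Mean = 2765 / 58 = 47.6724

47.672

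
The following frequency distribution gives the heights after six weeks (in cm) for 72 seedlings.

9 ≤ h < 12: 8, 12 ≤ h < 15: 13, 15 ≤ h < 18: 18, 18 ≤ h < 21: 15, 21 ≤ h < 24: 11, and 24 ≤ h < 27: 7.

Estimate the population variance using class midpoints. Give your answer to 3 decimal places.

19.415

Midpoints: 10.5, 13.5, 16.5, 19.5, 22.5, 25.5
n = 72, Σfm = 1275, mean = 17.7083
Σfm² = 23976
Σf(m − x̄)² = Σfm² − (Σfm)²/n = 23976 − 1275²/72 = 1397.8750
Population variance = 1397.8750 / 72 = 19.4149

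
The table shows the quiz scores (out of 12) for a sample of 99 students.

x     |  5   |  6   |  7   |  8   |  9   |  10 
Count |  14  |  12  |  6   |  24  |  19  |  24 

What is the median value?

8

Cumulative frequencies: 14, 26, 32, 56, 75, 99
n = 99, so the median is the value in position (n+1)/2 = 50.
Position 50 falls at value 8.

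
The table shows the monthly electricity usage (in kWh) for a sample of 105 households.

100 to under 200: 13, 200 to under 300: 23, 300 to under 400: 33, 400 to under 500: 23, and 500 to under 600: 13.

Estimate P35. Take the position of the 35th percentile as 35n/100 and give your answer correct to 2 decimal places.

Cumulative frequencies: 13, 36, 69, 92, 105
n = 105; position = 35n/100 = 36.75.
This falls in the class 300 to under 400: L = 300, F = 36, f = 33, h = 100.
35th percentile ≈ 300 + ((36.75 − 36) / 33) × 100 = 302.2727

302.27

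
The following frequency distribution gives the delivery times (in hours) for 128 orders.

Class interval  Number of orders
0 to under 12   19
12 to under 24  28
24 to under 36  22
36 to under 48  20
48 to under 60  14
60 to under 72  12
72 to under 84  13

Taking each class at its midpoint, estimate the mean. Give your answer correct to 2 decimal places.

Midpoints: 6, 18, 30, 42, 54, 66, 78
Σfm = 19×6 + 28×18 + 22×30 + 20×42 + 14×54 + 12×66 + 13×78 = 4680
n = Σf = 128
Mean = 4680 / 128 = 36.5625

36.56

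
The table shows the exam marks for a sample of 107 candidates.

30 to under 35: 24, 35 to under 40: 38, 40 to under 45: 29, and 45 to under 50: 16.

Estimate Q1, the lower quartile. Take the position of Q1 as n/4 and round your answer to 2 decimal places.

Cumulative frequencies: 24, 62, 91, 107
n = 107; position = n/4 = 26.75.
This falls in the class 35 to under 40: L = 35, F = 24, f = 38, h = 5.
Lower quartile ≈ 35 + ((26.75 − 24) / 38) × 5 = 35.3618

35.36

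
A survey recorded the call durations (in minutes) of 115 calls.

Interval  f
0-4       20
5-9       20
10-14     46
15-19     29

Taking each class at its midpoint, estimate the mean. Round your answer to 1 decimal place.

10.7

Midpoints: 2, 7, 12, 17
Σfm = 20×2 + 20×7 + 46×12 + 29×17 = 1225
n = Σf = 115
Mean = 1225 / 115 = 10.6522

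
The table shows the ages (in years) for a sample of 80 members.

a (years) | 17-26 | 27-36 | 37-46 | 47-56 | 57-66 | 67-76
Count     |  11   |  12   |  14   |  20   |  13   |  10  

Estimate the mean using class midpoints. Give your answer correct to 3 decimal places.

Midpoints: 21.5, 31.5, 41.5, 51.5, 61.5, 71.5
Σfm = 11×21.5 + 12×31.5 + 14×41.5 + 20×51.5 + 13×61.5 + 10×71.5 = 3740
n = Σf = 80
Mean = 3740 / 80 = 46.7500

46.750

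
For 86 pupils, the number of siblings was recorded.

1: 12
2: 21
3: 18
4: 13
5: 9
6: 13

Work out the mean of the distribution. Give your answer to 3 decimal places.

3.291

Values: 1, 2, 3, 4, 5, 6
Σfx = 12×1 + 21×2 + 18×3 + 13×4 + 9×5 + 13×6 = 283
n = Σf = 86
Mean = 283 / 86 = 3.2907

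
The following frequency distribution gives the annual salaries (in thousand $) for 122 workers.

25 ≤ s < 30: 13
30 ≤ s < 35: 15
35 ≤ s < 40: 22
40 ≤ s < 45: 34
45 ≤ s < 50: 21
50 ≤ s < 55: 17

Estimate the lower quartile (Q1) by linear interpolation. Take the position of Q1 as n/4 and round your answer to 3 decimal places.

35.568

Cumulative frequencies: 13, 28, 50, 84, 105, 122
n = 122; position = n/4 = 30.5.
This falls in the class 35 ≤ s < 40: L = 35, F = 28, f = 22, h = 5.
Lower quartile ≈ 35 + ((30.5 − 28) / 22) × 5 = 35.5682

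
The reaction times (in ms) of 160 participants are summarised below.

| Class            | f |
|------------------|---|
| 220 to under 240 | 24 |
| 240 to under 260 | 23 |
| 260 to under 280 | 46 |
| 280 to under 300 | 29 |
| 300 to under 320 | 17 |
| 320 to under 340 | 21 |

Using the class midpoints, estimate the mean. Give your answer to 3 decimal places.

Midpoints: 230, 250, 270, 290, 310, 330
Σfm = 24×230 + 23×250 + 46×270 + 29×290 + 17×310 + 21×330 = 44300
n = Σf = 160
Mean = 44300 / 160 = 276.8750

276.875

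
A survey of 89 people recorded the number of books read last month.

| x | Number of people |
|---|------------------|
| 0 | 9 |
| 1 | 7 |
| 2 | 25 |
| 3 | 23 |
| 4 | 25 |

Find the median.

Cumulative frequencies: 9, 16, 41, 64, 89
n = 89, so the median is the value in position (n+1)/2 = 45.
Position 45 falls at value 3.

3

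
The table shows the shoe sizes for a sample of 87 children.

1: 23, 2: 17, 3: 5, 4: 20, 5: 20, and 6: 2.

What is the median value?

Cumulative frequencies: 23, 40, 45, 65, 85, 87
n = 87, so the median is the value in position (n+1)/2 = 44.
Position 44 falls at value 3.

3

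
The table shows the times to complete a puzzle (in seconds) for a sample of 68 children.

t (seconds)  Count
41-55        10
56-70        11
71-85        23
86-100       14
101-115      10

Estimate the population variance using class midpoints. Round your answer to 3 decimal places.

346.989

Midpoints: 48, 63, 78, 93, 108
n = 68, Σfm = 5349, mean = 78.6618
Σfm² = 444357
Σf(m − x̄)² = Σfm² − (Σfm)²/n = 444357 − 5349²/68 = 23595.2206
Population variance = 23595.2206 / 68 = 346.9885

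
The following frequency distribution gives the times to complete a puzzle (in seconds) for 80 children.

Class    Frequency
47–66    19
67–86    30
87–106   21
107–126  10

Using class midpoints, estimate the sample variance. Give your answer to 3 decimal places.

Midpoints: 56.5, 76.5, 96.5, 116.5
n = 80, Σfm = 6560, mean = 82.0000
Σfm² = 567500
Σf(m − x̄)² = Σfm² − (Σfm)²/n = 567500 − 6560²/80 = 29580.0000
Sample variance = 29580.0000 / 79 = 374.4304

374.430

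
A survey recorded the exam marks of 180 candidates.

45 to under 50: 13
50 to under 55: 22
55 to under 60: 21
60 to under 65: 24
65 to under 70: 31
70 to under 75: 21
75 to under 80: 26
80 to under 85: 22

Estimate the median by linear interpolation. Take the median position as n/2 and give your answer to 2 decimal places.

66.61

Cumulative frequencies: 13, 35, 56, 80, 111, 132, 158, 180
n = 180; position = n/2 = 90.
This falls in the class 65 to under 70: L = 65, F = 80, f = 31, h = 5.
Median ≈ 65 + ((90 − 80) / 31) × 5 = 66.6129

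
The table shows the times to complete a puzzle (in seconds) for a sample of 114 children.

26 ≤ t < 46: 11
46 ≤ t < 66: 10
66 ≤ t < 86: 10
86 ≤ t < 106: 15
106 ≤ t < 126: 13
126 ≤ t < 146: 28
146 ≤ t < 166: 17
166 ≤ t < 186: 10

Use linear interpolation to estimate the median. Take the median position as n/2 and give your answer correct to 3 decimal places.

122.923

Cumulative frequencies: 11, 21, 31, 46, 59, 87, 104, 114
n = 114; position = n/2 = 57.
This falls in the class 106 ≤ t < 126: L = 106, F = 46, f = 13, h = 20.
Median ≈ 106 + ((57 − 46) / 13) × 20 = 122.9231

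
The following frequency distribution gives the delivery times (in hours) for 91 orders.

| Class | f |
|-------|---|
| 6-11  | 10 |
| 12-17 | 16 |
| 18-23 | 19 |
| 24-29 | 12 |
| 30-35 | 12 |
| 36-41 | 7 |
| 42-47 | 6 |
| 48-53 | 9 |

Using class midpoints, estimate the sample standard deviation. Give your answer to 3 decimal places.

12.822

Midpoints: 8.5, 14.5, 20.5, 26.5, 32.5, 38.5, 44.5, 50.5
n = 91, Σfm = 2405.5, mean = 26.4341
Σfm² = 78382.75
Σf(m − x̄)² = Σfm² − (Σfm)²/n = 78382.75 − 2405.5²/91 = 14795.6044
Sample variance = 14795.6044 / 90 = 164.3956
Standard deviation = √164.3956 = 12.8217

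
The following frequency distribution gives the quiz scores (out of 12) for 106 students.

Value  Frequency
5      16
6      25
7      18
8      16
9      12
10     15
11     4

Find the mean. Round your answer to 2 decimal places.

Values: 5, 6, 7, 8, 9, 10, 11
Σfx = 16×5 + 25×6 + 18×7 + 16×8 + 12×9 + 15×10 + 4×11 = 786
n = Σf = 106
Mean = 786 / 106 = 7.4151

7.42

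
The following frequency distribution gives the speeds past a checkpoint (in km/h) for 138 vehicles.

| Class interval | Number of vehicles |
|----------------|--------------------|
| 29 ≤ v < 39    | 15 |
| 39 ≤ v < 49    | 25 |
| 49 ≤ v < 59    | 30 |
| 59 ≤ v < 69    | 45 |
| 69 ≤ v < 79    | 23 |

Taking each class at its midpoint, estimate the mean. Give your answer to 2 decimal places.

56.61

Midpoints: 34, 44, 54, 64, 74
Σfm = 15×34 + 25×44 + 30×54 + 45×64 + 23×74 = 7812
n = Σf = 138
Mean = 7812 / 138 = 56.6087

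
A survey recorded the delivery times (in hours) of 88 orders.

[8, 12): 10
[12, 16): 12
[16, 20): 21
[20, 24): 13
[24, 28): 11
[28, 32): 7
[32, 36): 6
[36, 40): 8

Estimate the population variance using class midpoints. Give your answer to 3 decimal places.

Midpoints: 10, 14, 18, 22, 26, 30, 34, 38
n = 88, Σfm = 1936, mean = 22.0000
Σfm² = 48672
Σf(m − x̄)² = Σfm² − (Σfm)²/n = 48672 − 1936²/88 = 6080.0000
Population variance = 6080.0000 / 88 = 69.0909

69.091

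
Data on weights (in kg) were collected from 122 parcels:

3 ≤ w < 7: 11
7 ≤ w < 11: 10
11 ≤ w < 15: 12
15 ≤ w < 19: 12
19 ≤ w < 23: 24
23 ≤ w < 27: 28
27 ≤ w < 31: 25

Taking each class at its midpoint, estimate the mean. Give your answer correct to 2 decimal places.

19.95

Midpoints: 5, 9, 13, 17, 21, 25, 29
Σfm = 11×5 + 10×9 + 12×13 + 12×17 + 24×21 + 28×25 + 25×29 = 2434
n = Σf = 122
Mean = 2434 / 122 = 19.9508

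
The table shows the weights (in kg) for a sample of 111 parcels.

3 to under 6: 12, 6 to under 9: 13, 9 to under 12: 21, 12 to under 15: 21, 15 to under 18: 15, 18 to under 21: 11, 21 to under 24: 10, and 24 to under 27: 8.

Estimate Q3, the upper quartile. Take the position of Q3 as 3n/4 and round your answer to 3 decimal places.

Cumulative frequencies: 12, 25, 46, 67, 82, 93, 103, 111
n = 111; position = 3n/4 = 83.25.
This falls in the class 18 to under 21: L = 18, F = 82, f = 11, h = 3.
Upper quartile ≈ 18 + ((83.25 − 82) / 11) × 3 = 18.3409

18.341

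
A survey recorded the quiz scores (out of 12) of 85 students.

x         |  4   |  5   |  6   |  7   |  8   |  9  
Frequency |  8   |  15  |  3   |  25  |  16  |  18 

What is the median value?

Cumulative frequencies: 8, 23, 26, 51, 67, 85
n = 85, so the median is the value in position (n+1)/2 = 43.
Position 43 falls at value 7.

7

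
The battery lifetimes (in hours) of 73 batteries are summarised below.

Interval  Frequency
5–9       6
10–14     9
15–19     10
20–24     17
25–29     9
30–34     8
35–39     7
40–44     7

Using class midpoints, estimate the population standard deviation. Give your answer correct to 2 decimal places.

Midpoints: 7, 12, 17, 22, 27, 32, 37, 42
n = 73, Σfm = 1746, mean = 23.9178
Σfm² = 49392
Σf(m − x̄)² = Σfm² − (Σfm)²/n = 49392 − 1746²/73 = 7631.5068
Population variance = 7631.5068 / 73 = 104.5412
Standard deviation = √104.5412 = 10.2245

10.22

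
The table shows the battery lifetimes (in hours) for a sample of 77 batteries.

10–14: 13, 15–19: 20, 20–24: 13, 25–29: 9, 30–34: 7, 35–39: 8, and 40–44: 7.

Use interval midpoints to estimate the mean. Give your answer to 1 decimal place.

Midpoints: 12, 17, 22, 27, 32, 37, 42
Σfm = 13×12 + 20×17 + 13×22 + 9×27 + 7×32 + 8×37 + 7×42 = 1839
n = Σf = 77
Mean = 1839 / 77 = 23.8831

23.9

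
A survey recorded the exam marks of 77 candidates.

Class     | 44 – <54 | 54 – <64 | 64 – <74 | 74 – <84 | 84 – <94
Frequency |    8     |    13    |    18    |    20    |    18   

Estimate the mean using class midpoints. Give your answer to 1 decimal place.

Midpoints: 49, 59, 69, 79, 89
Σfm = 8×49 + 13×59 + 18×69 + 20×79 + 18×89 = 5583
n = Σf = 77
Mean = 5583 / 77 = 72.5065

72.5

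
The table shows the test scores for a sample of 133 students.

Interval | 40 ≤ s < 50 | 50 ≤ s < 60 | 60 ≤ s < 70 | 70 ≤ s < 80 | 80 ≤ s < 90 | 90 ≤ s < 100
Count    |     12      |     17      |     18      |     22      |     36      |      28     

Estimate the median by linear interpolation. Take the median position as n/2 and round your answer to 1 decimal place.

Cumulative frequencies: 12, 29, 47, 69, 105, 133
n = 133; position = n/2 = 66.5.
This falls in the class 70 ≤ s < 80: L = 70, F = 47, f = 22, h = 10.
Median ≈ 70 + ((66.5 − 47) / 22) × 10 = 78.8636

78.9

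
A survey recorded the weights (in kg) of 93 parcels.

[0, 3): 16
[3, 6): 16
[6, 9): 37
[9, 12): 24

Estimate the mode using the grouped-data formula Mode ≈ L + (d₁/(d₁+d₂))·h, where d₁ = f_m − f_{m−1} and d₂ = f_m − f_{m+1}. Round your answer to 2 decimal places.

Modal class: [6, 9) (highest frequency 37).
d₁ = 37 − 16 = 21, d₂ = 37 − 24 = 13
Mode ≈ 6 + (21/(21+13)) × 3 = 6 + 1.8529 = 7.8529

7.85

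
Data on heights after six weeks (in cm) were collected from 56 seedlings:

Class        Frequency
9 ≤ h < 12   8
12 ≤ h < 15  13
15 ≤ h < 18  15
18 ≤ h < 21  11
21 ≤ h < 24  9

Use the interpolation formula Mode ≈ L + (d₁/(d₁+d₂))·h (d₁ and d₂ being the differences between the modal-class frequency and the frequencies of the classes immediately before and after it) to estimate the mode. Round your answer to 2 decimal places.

Modal class: 15 ≤ h < 18 (highest frequency 15).
d₁ = 15 − 13 = 2, d₂ = 15 − 11 = 4
Mode ≈ 15 + (2/(2+4)) × 3 = 15 + 1.0000 = 16.0000

16.00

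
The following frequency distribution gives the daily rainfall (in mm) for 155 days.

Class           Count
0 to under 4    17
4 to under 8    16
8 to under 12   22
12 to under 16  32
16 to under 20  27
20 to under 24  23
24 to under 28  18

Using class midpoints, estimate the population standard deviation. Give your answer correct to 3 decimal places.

7.304

Midpoints: 2, 6, 10, 14, 18, 22, 26
n = 155, Σfm = 2258, mean = 14.5677
Σfm² = 41164
Σf(m − x̄)² = Σfm² − (Σfm)²/n = 41164 − 2258²/155 = 8270.0387
Population variance = 8270.0387 / 155 = 53.3551
Standard deviation = √53.3551 = 7.3045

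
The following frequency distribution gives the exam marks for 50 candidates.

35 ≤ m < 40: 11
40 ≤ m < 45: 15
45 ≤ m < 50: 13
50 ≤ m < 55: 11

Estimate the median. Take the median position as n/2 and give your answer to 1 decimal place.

Cumulative frequencies: 11, 26, 39, 50
n = 50; position = n/2 = 25.
This falls in the class 40 ≤ m < 45: L = 40, F = 11, f = 15, h = 5.
Median ≈ 40 + ((25 − 11) / 15) × 5 = 44.6667

44.7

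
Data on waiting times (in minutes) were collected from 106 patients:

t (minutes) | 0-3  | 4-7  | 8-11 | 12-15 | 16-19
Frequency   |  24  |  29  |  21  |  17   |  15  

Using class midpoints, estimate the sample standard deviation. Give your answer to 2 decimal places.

Midpoints: 1.5, 5.5, 9.5, 13.5, 17.5
n = 106, Σfm = 887, mean = 8.3679
Σfm² = 10518.5
Σf(m − x̄)² = Σfm² − (Σfm)²/n = 10518.5 − 887²/106 = 3096.1509
Sample variance = 3096.1509 / 105 = 29.4872
Standard deviation = √29.4872 = 5.4302

5.43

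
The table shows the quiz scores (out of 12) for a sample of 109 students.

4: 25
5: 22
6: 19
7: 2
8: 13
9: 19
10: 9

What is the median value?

6

Cumulative frequencies: 25, 47, 66, 68, 81, 100, 109
n = 109, so the median is the value in position (n+1)/2 = 55.
Position 55 falls at value 6.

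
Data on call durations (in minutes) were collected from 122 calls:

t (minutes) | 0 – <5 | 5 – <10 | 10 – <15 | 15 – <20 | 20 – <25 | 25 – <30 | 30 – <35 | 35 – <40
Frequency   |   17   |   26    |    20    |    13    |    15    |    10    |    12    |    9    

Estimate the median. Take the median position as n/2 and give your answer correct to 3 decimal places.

Cumulative frequencies: 17, 43, 63, 76, 91, 101, 113, 122
n = 122; position = n/2 = 61.
This falls in the class 10 – <15: L = 10, F = 43, f = 20, h = 5.
Median ≈ 10 + ((61 − 43) / 20) × 5 = 14.5000

14.500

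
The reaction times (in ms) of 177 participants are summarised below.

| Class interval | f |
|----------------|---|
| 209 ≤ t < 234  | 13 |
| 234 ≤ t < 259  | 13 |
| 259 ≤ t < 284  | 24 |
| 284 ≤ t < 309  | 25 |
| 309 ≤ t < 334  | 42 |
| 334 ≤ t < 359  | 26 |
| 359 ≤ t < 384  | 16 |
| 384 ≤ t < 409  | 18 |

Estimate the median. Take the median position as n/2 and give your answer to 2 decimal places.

Cumulative frequencies: 13, 26, 50, 75, 117, 143, 159, 177
n = 177; position = n/2 = 88.5.
This falls in the class 309 ≤ t < 334: L = 309, F = 75, f = 42, h = 25.
Median ≈ 309 + ((88.5 − 75) / 42) × 25 = 317.0357

317.04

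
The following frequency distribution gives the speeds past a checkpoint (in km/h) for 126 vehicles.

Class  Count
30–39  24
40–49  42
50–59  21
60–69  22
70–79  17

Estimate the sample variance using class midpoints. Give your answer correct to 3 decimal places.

175.060

Midpoints: 34.5, 44.5, 54.5, 64.5, 74.5
n = 126, Σfm = 6527, mean = 51.8016
Σfm² = 359991.5
Σf(m − x̄)² = Σfm² − (Σfm)²/n = 359991.5 − 6527²/126 = 21882.5397
Sample variance = 21882.5397 / 125 = 175.0603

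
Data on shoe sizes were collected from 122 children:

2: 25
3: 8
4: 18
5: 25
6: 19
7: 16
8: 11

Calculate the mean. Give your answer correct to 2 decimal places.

4.80

Values: 2, 3, 4, 5, 6, 7, 8
Σfx = 25×2 + 8×3 + 18×4 + 25×5 + 19×6 + 16×7 + 11×8 = 585
n = Σf = 122
Mean = 585 / 122 = 4.7951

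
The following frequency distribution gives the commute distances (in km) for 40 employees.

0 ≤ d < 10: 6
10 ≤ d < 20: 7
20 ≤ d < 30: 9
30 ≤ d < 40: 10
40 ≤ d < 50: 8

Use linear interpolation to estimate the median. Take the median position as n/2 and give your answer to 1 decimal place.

27.8

Cumulative frequencies: 6, 13, 22, 32, 40
n = 40; position = n/2 = 20.
This falls in the class 20 ≤ d < 30: L = 20, F = 13, f = 9, h = 10.
Median ≈ 20 + ((20 − 13) / 9) × 10 = 27.7778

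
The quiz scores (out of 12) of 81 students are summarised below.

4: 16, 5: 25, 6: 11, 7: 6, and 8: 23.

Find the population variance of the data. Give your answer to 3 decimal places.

Values: 4, 5, 6, 7, 8
n = 81, Σfx = 481, mean = 5.9383
Σfx² = 3043
Σf(x − x̄)² = Σfx² − (Σfx)²/n = 3043 − 481²/81 = 186.6914
Population variance = 186.6914 / 81 = 2.3048

2.305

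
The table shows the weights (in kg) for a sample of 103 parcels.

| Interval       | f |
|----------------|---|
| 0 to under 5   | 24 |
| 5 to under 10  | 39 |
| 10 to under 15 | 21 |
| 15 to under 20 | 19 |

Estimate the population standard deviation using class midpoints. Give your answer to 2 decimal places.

5.15

Midpoints: 2.5, 7.5, 12.5, 17.5
n = 103, Σfm = 947.5, mean = 9.1990
Σfm² = 11443.75
Σf(m − x̄)² = Σfm² − (Σfm)²/n = 11443.75 − 947.5²/103 = 2727.6699
Population variance = 2727.6699 / 103 = 26.4822
Standard deviation = √26.4822 = 5.1461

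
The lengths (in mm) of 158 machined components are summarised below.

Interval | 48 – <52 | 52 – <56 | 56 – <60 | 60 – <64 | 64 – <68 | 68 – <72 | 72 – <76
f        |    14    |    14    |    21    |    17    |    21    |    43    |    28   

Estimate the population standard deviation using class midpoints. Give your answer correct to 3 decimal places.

Midpoints: 50, 54, 58, 62, 66, 70, 74
n = 158, Σfm = 10196, mean = 64.5316
Σfm² = 667320
Σf(m − x̄)² = Σfm² − (Σfm)²/n = 667320 − 10196²/158 = 9355.3418
Population variance = 9355.3418 / 158 = 59.2110
Standard deviation = √59.2110 = 7.6949

7.695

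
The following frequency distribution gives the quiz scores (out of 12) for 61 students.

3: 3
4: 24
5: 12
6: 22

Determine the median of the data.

5

Cumulative frequencies: 3, 27, 39, 61
n = 61, so the median is the value in position (n+1)/2 = 31.
Position 31 falls at value 5.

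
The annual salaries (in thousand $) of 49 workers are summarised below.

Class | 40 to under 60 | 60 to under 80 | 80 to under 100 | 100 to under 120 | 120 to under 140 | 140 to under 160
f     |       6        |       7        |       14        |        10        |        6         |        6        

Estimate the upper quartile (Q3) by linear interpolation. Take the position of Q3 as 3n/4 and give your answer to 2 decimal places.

Cumulative frequencies: 6, 13, 27, 37, 43, 49
n = 49; position = 3n/4 = 36.75.
This falls in the class 100 to under 120: L = 100, F = 27, f = 10, h = 20.
Upper quartile ≈ 100 + ((36.75 − 27) / 10) × 20 = 119.5000

119.50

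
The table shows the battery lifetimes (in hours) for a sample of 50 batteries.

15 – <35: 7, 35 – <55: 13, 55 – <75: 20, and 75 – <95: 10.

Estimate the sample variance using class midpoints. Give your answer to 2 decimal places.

369.14

Midpoints: 25, 45, 65, 85
n = 50, Σfm = 2910, mean = 58.2000
Σfm² = 187450
Σf(m − x̄)² = Σfm² − (Σfm)²/n = 187450 − 2910²/50 = 18088.0000
Sample variance = 18088.0000 / 49 = 369.1429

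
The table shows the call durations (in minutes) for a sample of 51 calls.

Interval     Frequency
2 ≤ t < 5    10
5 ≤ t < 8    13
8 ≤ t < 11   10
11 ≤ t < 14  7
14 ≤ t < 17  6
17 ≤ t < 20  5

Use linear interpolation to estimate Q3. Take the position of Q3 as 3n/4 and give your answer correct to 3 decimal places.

Cumulative frequencies: 10, 23, 33, 40, 46, 51
n = 51; position = 3n/4 = 38.25.
This falls in the class 11 ≤ t < 14: L = 11, F = 33, f = 7, h = 3.
Upper quartile ≈ 11 + ((38.25 − 33) / 7) × 3 = 13.2500

13.250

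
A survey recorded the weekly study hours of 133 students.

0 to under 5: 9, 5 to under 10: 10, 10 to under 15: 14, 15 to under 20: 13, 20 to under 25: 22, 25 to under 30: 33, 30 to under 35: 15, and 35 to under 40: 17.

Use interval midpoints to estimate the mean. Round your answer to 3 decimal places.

Midpoints: 2.5, 7.5, 12.5, 17.5, 22.5, 27.5, 32.5, 37.5
Σfm = 9×2.5 + 10×7.5 + 14×12.5 + 13×17.5 + 22×22.5 + 33×27.5 + 15×32.5 + 17×37.5 = 3027.5
n = Σf = 133
Mean = 3027.5 / 133 = 22.7632

22.763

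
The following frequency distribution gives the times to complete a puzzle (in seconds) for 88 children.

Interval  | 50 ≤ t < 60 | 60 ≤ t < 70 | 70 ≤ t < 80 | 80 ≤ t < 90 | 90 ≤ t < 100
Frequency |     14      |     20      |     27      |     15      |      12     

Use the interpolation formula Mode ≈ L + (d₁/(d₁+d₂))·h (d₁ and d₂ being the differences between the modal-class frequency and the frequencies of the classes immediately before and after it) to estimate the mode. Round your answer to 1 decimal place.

73.7

Modal class: 70 ≤ t < 80 (highest frequency 27).
d₁ = 27 − 20 = 7, d₂ = 27 − 15 = 12
Mode ≈ 70 + (7/(7+12)) × 10 = 70 + 3.6842 = 73.6842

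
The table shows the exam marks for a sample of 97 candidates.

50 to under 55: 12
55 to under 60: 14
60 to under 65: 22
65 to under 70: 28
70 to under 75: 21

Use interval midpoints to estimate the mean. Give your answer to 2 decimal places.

Midpoints: 52.5, 57.5, 62.5, 67.5, 72.5
Σfm = 12×52.5 + 14×57.5 + 22×62.5 + 28×67.5 + 21×72.5 = 6222.5
n = Σf = 97
Mean = 6222.5 / 97 = 64.1495

64.15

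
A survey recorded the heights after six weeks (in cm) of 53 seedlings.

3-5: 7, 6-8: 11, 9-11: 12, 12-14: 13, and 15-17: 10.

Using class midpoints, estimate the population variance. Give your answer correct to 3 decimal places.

Midpoints: 4, 7, 10, 13, 16
n = 53, Σfm = 554, mean = 10.4528
Σfm² = 6608
Σf(m − x̄)² = Σfm² − (Σfm)²/n = 6608 − 554²/53 = 817.1321
Population variance = 817.1321 / 53 = 15.4176

15.418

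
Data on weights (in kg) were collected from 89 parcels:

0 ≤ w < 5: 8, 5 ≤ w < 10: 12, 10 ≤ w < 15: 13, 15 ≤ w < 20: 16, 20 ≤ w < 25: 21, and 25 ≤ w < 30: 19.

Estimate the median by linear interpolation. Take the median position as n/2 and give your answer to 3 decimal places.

Cumulative frequencies: 8, 20, 33, 49, 70, 89
n = 89; position = n/2 = 44.5.
This falls in the class 15 ≤ w < 20: L = 15, F = 33, f = 16, h = 5.
Median ≈ 15 + ((44.5 − 33) / 16) × 5 = 18.5938

18.594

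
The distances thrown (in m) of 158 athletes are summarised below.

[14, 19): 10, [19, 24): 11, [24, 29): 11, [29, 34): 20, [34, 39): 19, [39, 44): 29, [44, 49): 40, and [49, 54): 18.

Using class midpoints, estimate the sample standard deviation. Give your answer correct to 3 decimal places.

10.247

Midpoints: 16.5, 21.5, 26.5, 31.5, 36.5, 41.5, 46.5, 51.5
n = 158, Σfm = 6007, mean = 38.0190
Σfm² = 244865.5
Σf(m − x̄)² = Σfm² − (Σfm)²/n = 244865.5 − 6007²/158 = 16485.4430
Sample variance = 16485.4430 / 157 = 105.0028
Standard deviation = √105.0028 = 10.2471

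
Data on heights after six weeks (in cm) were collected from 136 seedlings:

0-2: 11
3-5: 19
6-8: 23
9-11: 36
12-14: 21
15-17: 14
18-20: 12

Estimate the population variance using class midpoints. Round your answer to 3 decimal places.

25.306

Midpoints: 1, 4, 7, 10, 13, 16, 19
n = 136, Σfm = 1333, mean = 9.8015
Σfm² = 16507
Σf(m − x̄)² = Σfm² − (Σfm)²/n = 16507 − 1333²/136 = 3441.6397
Population variance = 3441.6397 / 136 = 25.3062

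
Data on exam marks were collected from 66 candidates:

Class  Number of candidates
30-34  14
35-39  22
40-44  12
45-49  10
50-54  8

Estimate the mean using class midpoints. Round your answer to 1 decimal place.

40.2

Midpoints: 32, 37, 42, 47, 52
Σfm = 14×32 + 22×37 + 12×42 + 10×47 + 8×52 = 2652
n = Σf = 66
Mean = 2652 / 66 = 40.1818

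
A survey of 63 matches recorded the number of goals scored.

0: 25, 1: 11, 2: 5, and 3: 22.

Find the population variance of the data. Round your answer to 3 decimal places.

1.728

Values: 0, 1, 2, 3
n = 63, Σfx = 87, mean = 1.3810
Σfx² = 229
Σf(x − x̄)² = Σfx² − (Σfx)²/n = 229 − 87²/63 = 108.8571
Population variance = 108.8571 / 63 = 1.7279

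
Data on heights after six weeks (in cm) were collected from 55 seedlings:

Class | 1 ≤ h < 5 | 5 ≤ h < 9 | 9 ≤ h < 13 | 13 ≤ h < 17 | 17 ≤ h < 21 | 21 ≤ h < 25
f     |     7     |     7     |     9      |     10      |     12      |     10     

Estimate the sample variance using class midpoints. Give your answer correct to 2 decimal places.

Midpoints: 3, 7, 11, 15, 19, 23
n = 55, Σfm = 777, mean = 14.1273
Σfm² = 13367
Σf(m − x̄)² = Σfm² − (Σfm)²/n = 13367 − 777²/55 = 2390.1091
Sample variance = 2390.1091 / 54 = 44.2613

44.26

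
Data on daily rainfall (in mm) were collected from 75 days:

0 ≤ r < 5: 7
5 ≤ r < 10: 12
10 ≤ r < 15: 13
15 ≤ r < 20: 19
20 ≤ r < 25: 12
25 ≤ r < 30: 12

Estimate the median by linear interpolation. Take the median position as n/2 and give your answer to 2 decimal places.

16.45

Cumulative frequencies: 7, 19, 32, 51, 63, 75
n = 75; position = n/2 = 37.5.
This falls in the class 15 ≤ r < 20: L = 15, F = 32, f = 19, h = 5.
Median ≈ 15 + ((37.5 − 32) / 19) × 5 = 16.4474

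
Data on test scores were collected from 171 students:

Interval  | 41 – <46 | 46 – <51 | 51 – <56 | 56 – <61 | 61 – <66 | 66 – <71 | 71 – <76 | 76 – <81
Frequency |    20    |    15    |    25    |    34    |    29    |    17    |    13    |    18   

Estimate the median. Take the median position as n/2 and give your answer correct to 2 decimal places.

Cumulative frequencies: 20, 35, 60, 94, 123, 140, 153, 171
n = 171; position = n/2 = 85.5.
This falls in the class 56 – <61: L = 56, F = 60, f = 34, h = 5.
Median ≈ 56 + ((85.5 − 60) / 34) × 5 = 59.7500

59.75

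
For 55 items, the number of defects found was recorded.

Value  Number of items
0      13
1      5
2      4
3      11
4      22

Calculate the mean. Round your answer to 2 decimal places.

Values: 0, 1, 2, 3, 4
Σfx = 13×0 + 5×1 + 4×2 + 11×3 + 22×4 = 134
n = Σf = 55
Mean = 134 / 55 = 2.4364

2.44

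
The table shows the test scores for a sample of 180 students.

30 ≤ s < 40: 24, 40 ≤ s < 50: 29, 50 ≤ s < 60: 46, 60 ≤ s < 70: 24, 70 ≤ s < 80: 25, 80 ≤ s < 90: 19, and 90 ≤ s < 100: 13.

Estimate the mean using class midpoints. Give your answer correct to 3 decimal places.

60.889

Midpoints: 35, 45, 55, 65, 75, 85, 95
Σfm = 24×35 + 29×45 + 46×55 + 24×65 + 25×75 + 19×85 + 13×95 = 10960
n = Σf = 180
Mean = 10960 / 180 = 60.8889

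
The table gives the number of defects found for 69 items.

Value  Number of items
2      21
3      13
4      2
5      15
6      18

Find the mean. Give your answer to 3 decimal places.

3.942

Values: 2, 3, 4, 5, 6
Σfx = 21×2 + 13×3 + 2×4 + 15×5 + 18×6 = 272
n = Σf = 69
Mean = 272 / 69 = 3.9420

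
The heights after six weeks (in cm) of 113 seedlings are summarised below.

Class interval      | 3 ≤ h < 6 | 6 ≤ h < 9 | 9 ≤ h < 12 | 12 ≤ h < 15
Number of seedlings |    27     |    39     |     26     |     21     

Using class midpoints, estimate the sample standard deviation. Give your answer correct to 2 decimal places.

Midpoints: 4.5, 7.5, 10.5, 13.5
n = 113, Σfm = 970.5, mean = 8.5885
Σfm² = 9434.25
Σf(m − x̄)² = Σfm² − (Σfm)²/n = 9434.25 − 970.5²/113 = 1099.1150
Sample variance = 1099.1150 / 112 = 9.8135
Standard deviation = √9.8135 = 3.1327

3.13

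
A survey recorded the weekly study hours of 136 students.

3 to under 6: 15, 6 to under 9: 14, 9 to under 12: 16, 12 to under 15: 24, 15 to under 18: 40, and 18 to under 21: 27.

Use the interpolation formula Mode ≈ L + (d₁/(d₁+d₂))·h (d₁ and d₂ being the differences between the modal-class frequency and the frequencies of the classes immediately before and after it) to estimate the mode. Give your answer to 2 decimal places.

Modal class: 15 to under 18 (highest frequency 40).
d₁ = 40 − 24 = 16, d₂ = 40 − 27 = 13
Mode ≈ 15 + (16/(16+13)) × 3 = 15 + 1.6552 = 16.6552

16.66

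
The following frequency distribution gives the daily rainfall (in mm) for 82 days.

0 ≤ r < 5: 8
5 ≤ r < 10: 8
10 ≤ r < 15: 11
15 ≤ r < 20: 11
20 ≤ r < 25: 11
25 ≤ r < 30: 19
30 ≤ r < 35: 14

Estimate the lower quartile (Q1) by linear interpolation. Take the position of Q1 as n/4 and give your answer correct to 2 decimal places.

12.05

Cumulative frequencies: 8, 16, 27, 38, 49, 68, 82
n = 82; position = n/4 = 20.5.
This falls in the class 10 ≤ r < 15: L = 10, F = 16, f = 11, h = 5.
Lower quartile ≈ 10 + ((20.5 − 16) / 11) × 5 = 12.0455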